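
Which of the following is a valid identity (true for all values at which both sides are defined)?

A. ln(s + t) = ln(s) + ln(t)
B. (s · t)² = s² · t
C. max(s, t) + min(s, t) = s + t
C

A: fails at (2, 3) — LHS = ln(5) ≈ 1.609, RHS = ln(2) + ln(3) ≈ 1.792.
B: fails at (1, 3) — LHS = 9, RHS = 3.
C: holds — e.g. at (1, 3), both sides equal 4.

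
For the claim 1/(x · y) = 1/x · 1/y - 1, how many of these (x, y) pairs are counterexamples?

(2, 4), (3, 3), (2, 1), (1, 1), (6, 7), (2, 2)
Testing each pair:
(2, 4): LHS = 1/8, RHS = -7/8 → counterexample
(3, 3): LHS = 1/9, RHS = -8/9 → counterexample
(2, 1): LHS = 1/2, RHS = -1/2 → counterexample
(1, 1): LHS = 1, RHS = 0 → counterexample
(6, 7): LHS = 1/42, RHS = -41/42 → counterexample
(2, 2): LHS = 1/4, RHS = -3/4 → counterexample

That makes 6 counterexamples.

Answer: 6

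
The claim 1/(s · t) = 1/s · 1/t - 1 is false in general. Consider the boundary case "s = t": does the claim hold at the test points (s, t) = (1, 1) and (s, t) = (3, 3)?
At (1, 1): LHS = 1 ≠ RHS = 0
At (3, 3): LHS = 1/9 ≠ RHS = -8/9

Answer: No, fails at both test points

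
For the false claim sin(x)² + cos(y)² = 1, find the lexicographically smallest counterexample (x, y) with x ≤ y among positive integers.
At (1, 1): both sides equal 1, so it holds there.

Substituting (1, 2) into the claim:
LHS = sin(1)² + cos(2)² ≈ 0.8813
RHS = 1

Since LHS ≠ RHS, this pair disproves the claim, and no lexicographically smaller pair (x ≤ y, positive integers) does.

For instance (6, 7) is also a counterexample (LHS = sin(6)² + cos(7)² ≈ 0.6464, RHS = 1), but it's lexicographically larger.

Answer: (x, y) = (1, 2)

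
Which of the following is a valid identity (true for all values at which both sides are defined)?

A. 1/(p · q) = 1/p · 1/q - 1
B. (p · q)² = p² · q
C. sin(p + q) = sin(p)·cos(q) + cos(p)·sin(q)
A: fails at (2, 3) — LHS = 1/6, RHS = -5/6.
B: fails at (1, 3) — LHS = 9, RHS = 3.
C: holds — e.g. at (3, 7), both sides equal sin(10) ≈ -0.544.

Answer: C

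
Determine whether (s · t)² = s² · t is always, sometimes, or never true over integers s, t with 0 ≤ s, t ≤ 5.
Sometimes true

It holds at (s, t) = (2, 1) (both sides equal 4), but fails at (s, t) = (2, 2) (LHS = 16, RHS = 8).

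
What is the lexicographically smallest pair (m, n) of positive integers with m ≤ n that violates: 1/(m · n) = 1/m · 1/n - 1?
Substituting (1, 1) into the claim:
LHS = 1/(1 · 1) = 1
RHS = 1/1 · 1/1 - 1 = 0

Since LHS ≠ RHS, this pair disproves the claim, and no lexicographically smaller pair (m ≤ n, positive integers) does.

For instance (1, 7) is also a counterexample (LHS = 1/7, RHS = -6/7), but it's lexicographically larger.

Answer: (m, n) = (1, 1)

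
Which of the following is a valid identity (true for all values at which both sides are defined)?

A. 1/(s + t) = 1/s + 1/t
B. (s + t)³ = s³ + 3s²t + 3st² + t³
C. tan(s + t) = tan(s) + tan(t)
A: fails at (5, 5) — LHS = 1/10, RHS = 2/5.
B: holds — e.g. at (2, 2), both sides equal 64.
C: fails at (2, 2) — LHS = tan(4) ≈ 1.158, RHS = 2·tan(2) ≈ -4.37.

Answer: B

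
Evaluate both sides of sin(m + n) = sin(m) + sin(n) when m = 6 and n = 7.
LHS = sin(6 + 7) = sin(13) ≈ 0.4202
RHS = sin(6) + sin(7) ≈ 0.3776

LHS ≠ RHS (they differ by about 0.0426), so the equation does not hold here.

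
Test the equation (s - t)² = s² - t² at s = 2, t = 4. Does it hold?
Fails

Substituting s = 2, t = 4:

LHS = (2 - 4)² = 4
RHS = 2² - 4² = -12

LHS ≠ RHS, so the equation does not hold at this point.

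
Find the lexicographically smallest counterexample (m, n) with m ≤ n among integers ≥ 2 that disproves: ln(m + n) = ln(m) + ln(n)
At (2, 2): both sides equal ln(4) ≈ 1.386, so it holds there.

Substituting (2, 3) into the claim:
LHS = ln(2 + 3) = ln(5) ≈ 1.609
RHS = ln(2) + ln(3) ≈ 1.792

Since LHS ≠ RHS, this pair disproves the claim, and no lexicographically smaller pair (m ≤ n, integers ≥ 2) does.

For instance (4, 7) is also a counterexample (LHS = ln(11) ≈ 2.398, RHS = ln(4) + ln(7) ≈ 3.332), but it's lexicographically larger.

Answer: (m, n) = (2, 3)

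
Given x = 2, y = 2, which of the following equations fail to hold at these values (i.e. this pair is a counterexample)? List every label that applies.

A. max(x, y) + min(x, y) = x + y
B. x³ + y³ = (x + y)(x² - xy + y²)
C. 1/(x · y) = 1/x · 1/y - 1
Evaluating each claim at the given values:
A. LHS = 4, RHS = 4 → holds here (LHS = RHS)
B. LHS = 16, RHS = 16 → holds here (LHS = RHS)
C. LHS = 1/4, RHS = -3/4 → fails here (LHS ≠ RHS)

Answer: C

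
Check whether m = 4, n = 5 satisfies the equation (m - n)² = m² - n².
Fails

Substituting m = 4, n = 5:

LHS = (4 - 5)² = 1
RHS = 4² - 5² = -9

LHS ≠ RHS, so the equation does not hold at this point.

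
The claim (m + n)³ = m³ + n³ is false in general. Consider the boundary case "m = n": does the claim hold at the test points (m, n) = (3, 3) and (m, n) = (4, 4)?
No, fails at both test points

At (3, 3): LHS = 216 ≠ RHS = 54
At (4, 4): LHS = 512 ≠ RHS = 128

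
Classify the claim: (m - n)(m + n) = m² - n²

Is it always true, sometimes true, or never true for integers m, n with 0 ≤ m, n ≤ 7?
Always true

The identity holds for every pair in the range. For instance at (m, n) = (0, 1): both sides equal -1.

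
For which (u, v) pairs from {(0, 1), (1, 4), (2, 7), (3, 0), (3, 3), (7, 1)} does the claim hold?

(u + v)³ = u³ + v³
Testing each pair:
(0, 1): LHS = 1, RHS = 1 → holds
(1, 4): LHS = 125, RHS = 65 → fails
(2, 7): LHS = 729, RHS = 351 → fails
(3, 0): LHS = 27, RHS = 27 → holds
(3, 3): LHS = 216, RHS = 54 → fails
(7, 1): LHS = 512, RHS = 344 → fails

2 of 6 pairs satisfy the claim.

Answer: (0, 1), (3, 0)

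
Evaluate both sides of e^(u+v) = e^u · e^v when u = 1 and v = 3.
LHS = e^(1+3) = e^4 ≈ 54.6
RHS = e^1 · e^3 = e^4 ≈ 54.6

LHS = RHS: the two sides agree.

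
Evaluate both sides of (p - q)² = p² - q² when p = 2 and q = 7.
LHS = (2 - 7)² = 25
RHS = 2² - 7² = -45

LHS ≠ RHS, so the equation does not hold here.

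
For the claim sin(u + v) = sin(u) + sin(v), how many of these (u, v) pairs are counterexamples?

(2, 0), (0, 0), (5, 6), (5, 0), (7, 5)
2

Testing each pair:
(2, 0): LHS = sin(2) ≈ 0.9093, RHS = sin(2) ≈ 0.9093 → satisfies claim
(0, 0): LHS = 0, RHS = 0 → satisfies claim
(5, 6): LHS = sin(11) ≈ -1, RHS = sin(5) + sin(6) ≈ -1.238 → counterexample
(5, 0): LHS = sin(5) ≈ -0.9589, RHS = sin(5) ≈ -0.9589 → satisfies claim
(7, 5): LHS = sin(12) ≈ -0.5366, RHS = sin(5) + sin(7) ≈ -0.3019 → counterexample

That makes 2 counterexamples.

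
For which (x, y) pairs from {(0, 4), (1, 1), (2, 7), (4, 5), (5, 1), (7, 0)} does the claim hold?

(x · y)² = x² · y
Testing each pair:
(0, 4): LHS = 0, RHS = 0 → holds
(1, 1): LHS = 1, RHS = 1 → holds
(2, 7): LHS = 196, RHS = 28 → fails
(4, 5): LHS = 400, RHS = 80 → fails
(5, 1): LHS = 25, RHS = 25 → holds
(7, 0): LHS = 0, RHS = 0 → holds

4 of 6 pairs satisfy the claim.

Answer: (0, 4), (1, 1), (5, 1), (7, 0)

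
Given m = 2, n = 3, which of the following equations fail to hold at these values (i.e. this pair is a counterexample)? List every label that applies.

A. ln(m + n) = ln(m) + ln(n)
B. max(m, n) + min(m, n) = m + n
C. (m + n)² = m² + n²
A, C

Evaluating each claim at the given values:
A. LHS = ln(5) ≈ 1.609, RHS = ln(2) + ln(3) ≈ 1.792 → fails here (LHS ≠ RHS)
B. LHS = 5, RHS = 5 → holds here (LHS = RHS)
C. LHS = 25, RHS = 13 → fails here (LHS ≠ RHS)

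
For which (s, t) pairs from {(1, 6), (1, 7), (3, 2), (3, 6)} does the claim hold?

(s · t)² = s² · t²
All pairs

Testing each pair:
(1, 6): LHS = 36, RHS = 36 → holds
(1, 7): LHS = 49, RHS = 49 → holds
(3, 2): LHS = 36, RHS = 36 → holds
(3, 6): LHS = 324, RHS = 324 → holds

Every pair satisfies the claim.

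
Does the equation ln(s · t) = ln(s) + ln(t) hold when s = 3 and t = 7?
Substituting s = 3, t = 7:

LHS = ln(3 · 7) = ln(21) ≈ 3.045
RHS = ln(3) + ln(7) ≈ 3.045

LHS = RHS, so the equation holds at this point.

Answer: Holds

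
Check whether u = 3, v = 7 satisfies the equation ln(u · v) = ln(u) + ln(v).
Substituting u = 3, v = 7:

LHS = ln(3 · 7) = ln(21) ≈ 3.045
RHS = ln(3) + ln(7) ≈ 3.045

LHS = RHS, so the equation holds at this point.

Answer: Holds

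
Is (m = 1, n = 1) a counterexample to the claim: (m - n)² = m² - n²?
No

Substituting m = 1, n = 1:
LHS = (1 - 1)² = 0
RHS = 1² - 1² = 0

The sides agree, so this pair does not disprove the claim.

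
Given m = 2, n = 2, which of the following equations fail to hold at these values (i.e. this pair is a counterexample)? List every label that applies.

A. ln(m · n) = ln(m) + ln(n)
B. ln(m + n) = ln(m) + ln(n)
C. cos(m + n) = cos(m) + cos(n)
Evaluating each claim at the given values:
A. LHS = ln(4) ≈ 1.386, RHS = 2·ln(2) ≈ 1.386 → holds here (LHS = RHS)
B. LHS = ln(4) ≈ 1.386, RHS = 2·ln(2) ≈ 1.386 → holds here (LHS = RHS)
C. LHS = cos(4) ≈ -0.6536, RHS = 2·cos(2) ≈ -0.8323 → fails here (LHS ≠ RHS)

Answer: C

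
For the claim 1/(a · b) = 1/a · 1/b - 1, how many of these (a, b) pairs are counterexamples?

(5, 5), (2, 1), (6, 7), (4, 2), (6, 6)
Testing each pair:
(5, 5): LHS = 1/25, RHS = -24/25 → counterexample
(2, 1): LHS = 1/2, RHS = -1/2 → counterexample
(6, 7): LHS = 1/42, RHS = -41/42 → counterexample
(4, 2): LHS = 1/8, RHS = -7/8 → counterexample
(6, 6): LHS = 1/36, RHS = -35/36 → counterexample

That makes 5 counterexamples.

Answer: 5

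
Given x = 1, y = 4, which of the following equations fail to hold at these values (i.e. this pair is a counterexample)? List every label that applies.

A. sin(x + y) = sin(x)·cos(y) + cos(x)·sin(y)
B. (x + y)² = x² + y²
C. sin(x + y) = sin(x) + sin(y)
Evaluating each claim at the given values:
A. LHS = sin(5) ≈ -0.9589, RHS = sin(1)·cos(4) + sin(4)·cos(1) ≈ -0.9589 → holds here (LHS = RHS)
B. LHS = 25, RHS = 17 → fails here (LHS ≠ RHS)
C. LHS = sin(5) ≈ -0.9589, RHS = sin(4) + sin(1) ≈ 0.08467 → fails here (LHS ≠ RHS)

Answer: B, C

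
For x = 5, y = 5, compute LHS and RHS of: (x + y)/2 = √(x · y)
LHS = (5 + 5)/2 = 5
RHS = √(5 · 5) = 5

LHS = RHS: the two sides agree.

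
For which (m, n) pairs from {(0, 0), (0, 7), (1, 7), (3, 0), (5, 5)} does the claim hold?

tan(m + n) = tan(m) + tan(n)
(0, 0), (0, 7), (3, 0)

Testing each pair:
(0, 0): LHS = 0, RHS = 0 → holds
(0, 7): LHS = tan(7) ≈ 0.8714, RHS = tan(7) ≈ 0.8714 → holds
(1, 7): LHS = tan(8) ≈ -6.8, RHS = tan(7) + tan(1) ≈ 2.429 → fails
(3, 0): LHS = tan(3) ≈ -0.1425, RHS = tan(3) ≈ -0.1425 → holds
(5, 5): LHS = tan(10) ≈ 0.6484, RHS = 2·tan(5) ≈ -6.761 → fails

3 of 5 pairs satisfy the claim.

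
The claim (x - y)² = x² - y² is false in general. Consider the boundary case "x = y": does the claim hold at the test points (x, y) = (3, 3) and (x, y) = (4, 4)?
Yes, holds at both test points

At (3, 3): LHS = 0, RHS = 0 → equal
At (4, 4): LHS = 0, RHS = 0 → equal

So the claim does hold at both of these boundary points, even though it is not an identity.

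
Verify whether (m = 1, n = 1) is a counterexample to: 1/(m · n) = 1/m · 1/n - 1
Substituting m = 1, n = 1:
LHS = 1/(1 · 1) = 1
RHS = 1/1 · 1/1 - 1 = 0

Since LHS ≠ RHS, this pair disproves the claim.

Answer: Yes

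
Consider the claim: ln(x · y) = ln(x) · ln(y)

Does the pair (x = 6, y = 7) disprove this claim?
Yes

Substituting x = 6, y = 7:
LHS = ln(6 · 7) = ln(42) ≈ 3.738
RHS = ln(6) · ln(7) ≈ 3.487

Since LHS ≠ RHS, this pair disproves the claim.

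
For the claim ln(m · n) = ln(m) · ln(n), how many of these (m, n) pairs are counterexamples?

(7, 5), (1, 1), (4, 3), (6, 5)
Testing each pair:
(7, 5): LHS = ln(35) ≈ 3.555, RHS = ln(5)·ln(7) ≈ 3.132 → counterexample
(1, 1): LHS = 0, RHS = 0 → satisfies claim
(4, 3): LHS = ln(12) ≈ 2.485, RHS = ln(3)·ln(4) ≈ 1.523 → counterexample
(6, 5): LHS = ln(30) ≈ 3.401, RHS = ln(5)·ln(6) ≈ 2.884 → counterexample

That makes 3 counterexamples.

Answer: 3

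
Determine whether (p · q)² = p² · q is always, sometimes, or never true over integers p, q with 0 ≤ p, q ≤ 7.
It holds at (p, q) = (0, 1) (both sides equal 0), but fails at (p, q) = (2, 2) (LHS = 16, RHS = 8).

Answer: Sometimes true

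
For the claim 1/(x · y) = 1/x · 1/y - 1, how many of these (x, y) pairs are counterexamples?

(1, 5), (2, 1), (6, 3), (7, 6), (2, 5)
5

Testing each pair:
(1, 5): LHS = 1/5, RHS = -4/5 → counterexample
(2, 1): LHS = 1/2, RHS = -1/2 → counterexample
(6, 3): LHS = 1/18, RHS = -17/18 → counterexample
(7, 6): LHS = 1/42, RHS = -41/42 → counterexample
(2, 5): LHS = 1/10, RHS = -9/10 → counterexample

That makes 5 counterexamples.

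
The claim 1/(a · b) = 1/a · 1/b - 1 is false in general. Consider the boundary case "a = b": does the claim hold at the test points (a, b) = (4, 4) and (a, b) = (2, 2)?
At (4, 4): LHS = 1/16 ≠ RHS = -15/16
At (2, 2): LHS = 1/4 ≠ RHS = -3/4

Answer: No, fails at both test points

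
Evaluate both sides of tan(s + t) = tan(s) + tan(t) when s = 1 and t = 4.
LHS = tan(1 + 4) = tan(5) ≈ -3.381
RHS = tan(1) + tan(4) ≈ 2.715

LHS ≠ RHS (they differ by about 6.096), so the equation does not hold here.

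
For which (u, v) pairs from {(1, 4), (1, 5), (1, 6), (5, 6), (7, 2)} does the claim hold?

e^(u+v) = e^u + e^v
Testing each pair:
(1, 4): LHS = e^5 ≈ 148.4, RHS = e + e^4 ≈ 57.32 → fails
(1, 5): LHS = e^6 ≈ 403.4, RHS = e + e^5 ≈ 151.1 → fails
(1, 6): LHS = e^7 ≈ 1097, RHS = e + e^6 ≈ 406.1 → fails
(5, 6): LHS = e^11 ≈ 59874.1, RHS = e^5 + e^6 ≈ 551.8 → fails
(7, 2): LHS = e^9 ≈ 8103, RHS = e^2 + e^7 ≈ 1104 → fails

No pair satisfies the claim.

Answer: None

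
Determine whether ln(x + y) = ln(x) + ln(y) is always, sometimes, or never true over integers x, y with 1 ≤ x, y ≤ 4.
It holds at (x, y) = (2, 2) (both sides equal ln(4) ≈ 1.386), but fails at (x, y) = (1, 1) (LHS = ln(2) ≈ 0.6931, RHS = 0).

Answer: Sometimes true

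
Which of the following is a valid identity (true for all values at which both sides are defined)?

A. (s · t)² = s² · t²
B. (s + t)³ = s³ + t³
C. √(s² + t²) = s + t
A

A: holds — e.g. at (2, 3), both sides equal 36.
B: fails at (2, 7) — LHS = 729, RHS = 351.
C: fails at (4, 5) — LHS = √(41) ≈ 6.403, RHS = 9.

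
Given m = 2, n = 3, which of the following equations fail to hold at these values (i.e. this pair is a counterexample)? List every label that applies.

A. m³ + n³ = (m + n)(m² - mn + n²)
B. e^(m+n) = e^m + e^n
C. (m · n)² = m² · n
Evaluating each claim at the given values:
A. LHS = 35, RHS = 35 → holds here (LHS = RHS)
B. LHS = e^5 ≈ 148.4, RHS = e^2 + e^3 ≈ 27.47 → fails here (LHS ≠ RHS)
C. LHS = 36, RHS = 12 → fails here (LHS ≠ RHS)

Answer: B, C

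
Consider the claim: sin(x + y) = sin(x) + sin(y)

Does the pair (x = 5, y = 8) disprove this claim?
Yes

Substituting x = 5, y = 8:
LHS = sin(5 + 8) = sin(13) ≈ 0.4202
RHS = sin(5) + sin(8) ≈ 0.03043

Since LHS ≠ RHS, this pair disproves the claim.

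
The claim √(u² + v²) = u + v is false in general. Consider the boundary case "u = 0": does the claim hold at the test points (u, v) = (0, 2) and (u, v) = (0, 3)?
Yes, holds at both test points

At (0, 2): LHS = 2, RHS = 2 → equal
At (0, 3): LHS = 3, RHS = 3 → equal

So the claim does hold at both of these boundary points, even though it is not an identity.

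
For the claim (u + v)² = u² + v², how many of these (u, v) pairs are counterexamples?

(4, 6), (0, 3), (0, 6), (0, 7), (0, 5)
Testing each pair:
(4, 6): LHS = 100, RHS = 52 → counterexample
(0, 3): LHS = 9, RHS = 9 → satisfies claim
(0, 6): LHS = 36, RHS = 36 → satisfies claim
(0, 7): LHS = 49, RHS = 49 → satisfies claim
(0, 5): LHS = 25, RHS = 25 → satisfies claim

That makes 1 counterexample.

Answer: 1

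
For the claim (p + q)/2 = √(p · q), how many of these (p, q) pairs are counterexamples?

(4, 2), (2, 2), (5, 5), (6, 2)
2

Testing each pair:
(4, 2): LHS = 3, RHS = 2·√(2) ≈ 2.828 → counterexample
(2, 2): LHS = 2, RHS = 2 → satisfies claim
(5, 5): LHS = 5, RHS = 5 → satisfies claim
(6, 2): LHS = 4, RHS = 2·√(3) ≈ 3.464 → counterexample

That makes 2 counterexamples.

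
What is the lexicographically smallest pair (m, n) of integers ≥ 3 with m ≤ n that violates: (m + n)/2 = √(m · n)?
At (3, 3): both sides equal 3, so it holds there.

Substituting (3, 4) into the claim:
LHS = (3 + 4)/2 = 7/2
RHS = √(3 · 4) = 2·√(3) ≈ 3.464

Since LHS ≠ RHS, this pair disproves the claim, and no lexicographically smaller pair (m ≤ n, integers ≥ 3) does.

For instance (6, 8) is also a counterexample (LHS = 7, RHS = 4·√(3) ≈ 6.928), but it's lexicographically larger.

Answer: (m, n) = (3, 4)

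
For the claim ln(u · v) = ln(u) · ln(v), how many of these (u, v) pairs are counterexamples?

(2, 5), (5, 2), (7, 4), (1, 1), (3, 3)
Testing each pair:
(2, 5): LHS = ln(10) ≈ 2.303, RHS = ln(2)·ln(5) ≈ 1.116 → counterexample
(5, 2): LHS = ln(10) ≈ 2.303, RHS = ln(2)·ln(5) ≈ 1.116 → counterexample
(7, 4): LHS = ln(28) ≈ 3.332, RHS = ln(4)·ln(7) ≈ 2.698 → counterexample
(1, 1): LHS = 0, RHS = 0 → satisfies claim
(3, 3): LHS = ln(9) ≈ 2.197, RHS = ln(3)² ≈ 1.207 → counterexample

That makes 4 counterexamples.

Answer: 4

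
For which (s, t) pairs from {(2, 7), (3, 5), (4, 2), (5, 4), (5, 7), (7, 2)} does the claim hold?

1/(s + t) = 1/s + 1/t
None

Testing each pair:
(2, 7): LHS = 1/9, RHS = 9/14 → fails
(3, 5): LHS = 1/8, RHS = 8/15 → fails
(4, 2): LHS = 1/6, RHS = 3/4 → fails
(5, 4): LHS = 1/9, RHS = 9/20 → fails
(5, 7): LHS = 1/12, RHS = 12/35 → fails
(7, 2): LHS = 1/9, RHS = 9/14 → fails

No pair satisfies the claim.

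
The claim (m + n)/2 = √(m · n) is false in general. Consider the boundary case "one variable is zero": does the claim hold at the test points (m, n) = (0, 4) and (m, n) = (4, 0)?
No, fails at both test points

At (0, 4): LHS = 2 ≠ RHS = 0
At (4, 0): LHS = 2 ≠ RHS = 0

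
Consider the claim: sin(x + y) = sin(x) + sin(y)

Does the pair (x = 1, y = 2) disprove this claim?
Substituting x = 1, y = 2:
LHS = sin(1 + 2) = sin(3) ≈ 0.1411
RHS = sin(1) + sin(2) ≈ 1.751

Since LHS ≠ RHS, this pair disproves the claim.

Answer: Yes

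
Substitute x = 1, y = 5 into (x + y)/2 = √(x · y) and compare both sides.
LHS = (1 + 5)/2 = 3
RHS = √(1 · 5) = √(5) ≈ 2.236

LHS ≠ RHS (they differ by about 0.7639), so the equation does not hold here.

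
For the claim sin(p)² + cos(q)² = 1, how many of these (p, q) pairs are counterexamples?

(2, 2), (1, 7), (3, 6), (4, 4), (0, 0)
2

Testing each pair:
(2, 2): LHS = cos(2)² + sin(2)² = 1, RHS = 1 → satisfies claim
(1, 7): LHS = cos(7)² + sin(1)² ≈ 1.276, RHS = 1 → counterexample
(3, 6): LHS = sin(3)² + cos(6)² ≈ 0.9418, RHS = 1 → counterexample
(4, 4): LHS = cos(4)² + sin(4)² = 1, RHS = 1 → satisfies claim
(0, 0): LHS = 1, RHS = 1 → satisfies claim

That makes 2 counterexamples.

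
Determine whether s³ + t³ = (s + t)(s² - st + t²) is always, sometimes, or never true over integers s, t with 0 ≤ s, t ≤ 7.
The identity holds for every pair in the range. For instance at (s, t) = (1, 3): both sides equal 28.

Answer: Always true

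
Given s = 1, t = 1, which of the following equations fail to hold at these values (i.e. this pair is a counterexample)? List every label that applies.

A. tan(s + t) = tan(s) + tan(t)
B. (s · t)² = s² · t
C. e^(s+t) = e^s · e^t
Evaluating each claim at the given values:
A. LHS = tan(2) ≈ -2.185, RHS = 2·tan(1) ≈ 3.115 → fails here (LHS ≠ RHS)
B. LHS = 1, RHS = 1 → holds here (LHS = RHS)
C. LHS = e^2 ≈ 7.389, RHS = e^2 ≈ 7.389 → holds here (LHS = RHS)

Answer: A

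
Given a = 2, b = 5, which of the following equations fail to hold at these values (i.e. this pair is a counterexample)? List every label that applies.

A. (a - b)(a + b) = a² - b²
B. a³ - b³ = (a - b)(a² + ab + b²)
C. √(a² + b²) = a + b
Evaluating each claim at the given values:
A. LHS = -21, RHS = -21 → holds here (LHS = RHS)
B. LHS = -117, RHS = -117 → holds here (LHS = RHS)
C. LHS = √(29) ≈ 5.385, RHS = 7 → fails here (LHS ≠ RHS)

Answer: C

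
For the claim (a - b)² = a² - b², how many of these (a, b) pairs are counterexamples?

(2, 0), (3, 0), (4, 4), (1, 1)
0

Testing each pair:
(2, 0): LHS = 4, RHS = 4 → satisfies claim
(3, 0): LHS = 9, RHS = 9 → satisfies claim
(4, 4): LHS = 0, RHS = 0 → satisfies claim
(1, 1): LHS = 0, RHS = 0 → satisfies claim

That makes 0 counterexamples.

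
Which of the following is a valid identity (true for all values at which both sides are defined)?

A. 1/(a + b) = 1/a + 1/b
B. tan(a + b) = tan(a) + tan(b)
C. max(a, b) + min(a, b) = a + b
A: fails at (3, 4) — LHS = 1/7, RHS = 7/12.
B: fails at (5, 8) — LHS = tan(13) ≈ 0.463, RHS = tan(8) + tan(5) ≈ -10.18.
C: holds — e.g. at (5, 5), both sides equal 10.

Answer: C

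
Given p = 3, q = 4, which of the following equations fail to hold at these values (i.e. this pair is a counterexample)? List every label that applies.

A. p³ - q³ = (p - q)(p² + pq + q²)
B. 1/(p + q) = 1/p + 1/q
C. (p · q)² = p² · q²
B

Evaluating each claim at the given values:
A. LHS = -37, RHS = -37 → holds here (LHS = RHS)
B. LHS = 1/7, RHS = 7/12 → fails here (LHS ≠ RHS)
C. LHS = 144, RHS = 144 → holds here (LHS = RHS)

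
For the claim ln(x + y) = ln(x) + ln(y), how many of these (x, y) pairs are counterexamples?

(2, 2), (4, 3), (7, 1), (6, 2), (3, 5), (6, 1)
Testing each pair:
(2, 2): LHS = ln(4) ≈ 1.386, RHS = 2·ln(2) ≈ 1.386 → satisfies claim
(4, 3): LHS = ln(7) ≈ 1.946, RHS = ln(3) + ln(4) ≈ 2.485 → counterexample
(7, 1): LHS = ln(8) ≈ 2.079, RHS = ln(7) ≈ 1.946 → counterexample
(6, 2): LHS = ln(8) ≈ 2.079, RHS = ln(2) + ln(6) ≈ 2.485 → counterexample
(3, 5): LHS = ln(8) ≈ 2.079, RHS = ln(3) + ln(5) ≈ 2.708 → counterexample
(6, 1): LHS = ln(7) ≈ 1.946, RHS = ln(6) ≈ 1.792 → counterexample

That makes 5 counterexamples.

Answer: 5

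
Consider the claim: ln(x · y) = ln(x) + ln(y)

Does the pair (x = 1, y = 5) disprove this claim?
Substituting x = 1, y = 5:
LHS = ln(1 · 5) = ln(5) ≈ 1.609
RHS = ln(1) + ln(5) = ln(5) ≈ 1.609

The sides agree, so this pair does not disprove the claim.

Answer: No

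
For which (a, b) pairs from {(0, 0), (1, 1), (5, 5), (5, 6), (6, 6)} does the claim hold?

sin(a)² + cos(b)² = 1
(0, 0), (1, 1), (5, 5), (6, 6)

Testing each pair:
(0, 0): LHS = 1, RHS = 1 → holds
(1, 1): LHS = cos(1)² + sin(1)² = 1, RHS = 1 → holds
(5, 5): LHS = cos(5)² + sin(5)² = 1, RHS = 1 → holds
(5, 6): LHS = sin(5)² + cos(6)² ≈ 1.841, RHS = 1 → fails
(6, 6): LHS = sin(6)² + cos(6)² = 1, RHS = 1 → holds

4 of 5 pairs satisfy the claim.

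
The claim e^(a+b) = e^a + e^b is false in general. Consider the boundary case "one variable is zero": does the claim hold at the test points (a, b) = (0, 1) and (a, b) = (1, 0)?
At (0, 1): LHS = e ≈ 2.718 ≠ RHS = 1 + e ≈ 3.718
At (1, 0): LHS = e ≈ 2.718 ≠ RHS = 1 + e ≈ 3.718

Answer: No, fails at both test points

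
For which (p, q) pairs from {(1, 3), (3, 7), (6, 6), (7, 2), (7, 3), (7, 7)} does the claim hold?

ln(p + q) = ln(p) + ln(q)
None

Testing each pair:
(1, 3): LHS = ln(4) ≈ 1.386, RHS = ln(3) ≈ 1.099 → fails
(3, 7): LHS = ln(10) ≈ 2.303, RHS = ln(3) + ln(7) ≈ 3.045 → fails
(6, 6): LHS = ln(12) ≈ 2.485, RHS = 2·ln(6) ≈ 3.584 → fails
(7, 2): LHS = ln(9) ≈ 2.197, RHS = ln(2) + ln(7) ≈ 2.639 → fails
(7, 3): LHS = ln(10) ≈ 2.303, RHS = ln(3) + ln(7) ≈ 3.045 → fails
(7, 7): LHS = ln(14) ≈ 2.639, RHS = 2·ln(7) ≈ 3.892 → fails

No pair satisfies the claim.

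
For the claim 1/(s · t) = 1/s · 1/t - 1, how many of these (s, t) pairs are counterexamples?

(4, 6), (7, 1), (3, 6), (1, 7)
4

Testing each pair:
(4, 6): LHS = 1/24, RHS = -23/24 → counterexample
(7, 1): LHS = 1/7, RHS = -6/7 → counterexample
(3, 6): LHS = 1/18, RHS = -17/18 → counterexample
(1, 7): LHS = 1/7, RHS = -6/7 → counterexample

That makes 4 counterexamples.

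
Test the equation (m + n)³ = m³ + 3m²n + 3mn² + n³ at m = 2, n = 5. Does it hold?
Holds

Substituting m = 2, n = 5:

LHS = (2 + 5)³ = 343
RHS = 2³ + 3·2²·5 + 3·2·5² + 5³ = 343

LHS = RHS, so the equation holds at this point.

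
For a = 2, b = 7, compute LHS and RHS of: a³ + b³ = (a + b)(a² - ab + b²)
LHS = 2³ + 7³ = 351
RHS = (2 + 7)(2² - 2·7 + 7²) = 351

LHS = RHS: the two sides agree.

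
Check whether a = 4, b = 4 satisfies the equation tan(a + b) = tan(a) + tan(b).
Substituting a = 4, b = 4:

LHS = tan(4 + 4) = tan(8) ≈ -6.8
RHS = tan(4) + tan(4) = 2·tan(4) ≈ 2.316

LHS ≠ RHS, so the equation does not hold at this point.

Answer: Fails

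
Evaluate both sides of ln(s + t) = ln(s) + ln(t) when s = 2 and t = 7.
LHS = ln(2 + 7) = ln(9) ≈ 2.197
RHS = ln(2) + ln(7) ≈ 2.639

LHS ≠ RHS (they differ by about 0.4418), so the equation does not hold here.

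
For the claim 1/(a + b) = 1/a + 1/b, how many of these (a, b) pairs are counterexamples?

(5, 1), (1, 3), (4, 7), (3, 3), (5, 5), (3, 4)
Testing each pair:
(5, 1): LHS = 1/6, RHS = 6/5 → counterexample
(1, 3): LHS = 1/4, RHS = 4/3 → counterexample
(4, 7): LHS = 1/11, RHS = 11/28 → counterexample
(3, 3): LHS = 1/6, RHS = 2/3 → counterexample
(5, 5): LHS = 1/10, RHS = 2/5 → counterexample
(3, 4): LHS = 1/7, RHS = 7/12 → counterexample

That makes 6 counterexamples.

Answer: 6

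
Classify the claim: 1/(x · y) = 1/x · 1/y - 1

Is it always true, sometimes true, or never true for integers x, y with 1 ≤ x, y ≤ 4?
Never true

The claim fails for every pair in the range. For instance at (x, y) = (4, 3): LHS = 1/12, RHS = -11/12.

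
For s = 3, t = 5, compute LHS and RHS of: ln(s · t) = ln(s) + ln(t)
LHS = ln(3 · 5) = ln(15) ≈ 2.708
RHS = ln(3) + ln(5) ≈ 2.708

LHS = RHS: the two sides agree.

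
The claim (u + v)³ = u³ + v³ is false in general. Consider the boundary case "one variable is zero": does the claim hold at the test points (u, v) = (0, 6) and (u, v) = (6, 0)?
At (0, 6): LHS = 216, RHS = 216 → equal
At (6, 0): LHS = 216, RHS = 216 → equal

So the claim does hold at both of these boundary points, even though it is not an identity.

Answer: Yes, holds at both test points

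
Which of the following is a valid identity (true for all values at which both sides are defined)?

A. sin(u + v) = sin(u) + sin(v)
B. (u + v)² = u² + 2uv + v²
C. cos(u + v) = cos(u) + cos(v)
A: fails at (4, 6) — LHS = sin(10) ≈ -0.544, RHS = sin(4) + sin(6) ≈ -1.036.
B: holds — e.g. at (5, 8), both sides equal 169.
C: fails at (5, 8) — LHS = cos(13) ≈ 0.9074, RHS = cos(8) + cos(5) ≈ 0.1382.

Answer: B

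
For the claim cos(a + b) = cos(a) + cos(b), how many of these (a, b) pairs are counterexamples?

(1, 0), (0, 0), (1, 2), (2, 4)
4

Testing each pair:
(1, 0): LHS = cos(1) ≈ 0.5403, RHS = cos(1) + 1 ≈ 1.54 → counterexample
(0, 0): LHS = 1, RHS = 2 → counterexample
(1, 2): LHS = cos(3) ≈ -0.99, RHS = cos(2) + cos(1) ≈ 0.1242 → counterexample
(2, 4): LHS = cos(6) ≈ 0.9602, RHS = cos(4) + cos(2) ≈ -1.07 → counterexample

That makes 4 counterexamples.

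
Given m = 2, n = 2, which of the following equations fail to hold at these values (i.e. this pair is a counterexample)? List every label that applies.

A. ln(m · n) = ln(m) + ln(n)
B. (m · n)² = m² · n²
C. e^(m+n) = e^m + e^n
C

Evaluating each claim at the given values:
A. LHS = ln(4) ≈ 1.386, RHS = 2·ln(2) ≈ 1.386 → holds here (LHS = RHS)
B. LHS = 16, RHS = 16 → holds here (LHS = RHS)
C. LHS = e^4 ≈ 54.6, RHS = 2·e^2 ≈ 14.78 → fails here (LHS ≠ RHS)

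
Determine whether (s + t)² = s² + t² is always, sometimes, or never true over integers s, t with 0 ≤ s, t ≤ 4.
Sometimes true

It holds at (s, t) = (0, 0) (both sides equal 0), but fails at (s, t) = (3, 4) (LHS = 49, RHS = 25).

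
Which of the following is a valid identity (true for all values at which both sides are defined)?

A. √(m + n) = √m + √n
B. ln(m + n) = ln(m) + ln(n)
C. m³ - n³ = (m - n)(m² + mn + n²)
A: fails at (3, 7) — LHS = √(10) ≈ 3.162, RHS = √(3) + √(7) ≈ 4.378.
B: fails at (1, 1) — LHS = ln(2) ≈ 0.6931, RHS = 0.
C: holds — e.g. at (3, 5), both sides equal -98.

Answer: C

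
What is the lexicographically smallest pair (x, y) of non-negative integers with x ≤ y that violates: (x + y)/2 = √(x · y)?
Substituting (0, 1) into the claim:
LHS = (0 + 1)/2 = 1/2
RHS = √(0 · 1) = 0

Since LHS ≠ RHS, this pair disproves the claim, and no lexicographically smaller pair (x ≤ y, non-negative integers) does.

For instance (1, 4) is also a counterexample (LHS = 5/2, RHS = 2), but it's lexicographically larger.

Answer: (x, y) = (0, 1)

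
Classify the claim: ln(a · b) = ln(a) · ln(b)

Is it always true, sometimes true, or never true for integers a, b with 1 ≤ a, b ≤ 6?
Sometimes true

It holds at (a, b) = (1, 1) (both sides equal 0), but fails at (a, b) = (6, 4) (LHS = ln(24) ≈ 3.178, RHS = ln(4)·ln(6) ≈ 2.484).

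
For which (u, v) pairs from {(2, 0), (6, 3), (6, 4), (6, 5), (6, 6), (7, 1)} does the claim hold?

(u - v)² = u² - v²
(2, 0), (6, 6)

Testing each pair:
(2, 0): LHS = 4, RHS = 4 → holds
(6, 3): LHS = 9, RHS = 27 → fails
(6, 4): LHS = 4, RHS = 20 → fails
(6, 5): LHS = 1, RHS = 11 → fails
(6, 6): LHS = 0, RHS = 0 → holds
(7, 1): LHS = 36, RHS = 48 → fails

2 of 6 pairs satisfy the claim.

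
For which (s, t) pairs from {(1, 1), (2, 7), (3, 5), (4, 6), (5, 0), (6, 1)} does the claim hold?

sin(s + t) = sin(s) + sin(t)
(5, 0)

Testing each pair:
(1, 1): LHS = sin(2) ≈ 0.9093, RHS = 2·sin(1) ≈ 1.683 → fails
(2, 7): LHS = sin(9) ≈ 0.4121, RHS = sin(7) + sin(2) ≈ 1.566 → fails
(3, 5): LHS = sin(8) ≈ 0.9894, RHS = sin(5) + sin(3) ≈ -0.8178 → fails
(4, 6): LHS = sin(10) ≈ -0.544, RHS = sin(4) + sin(6) ≈ -1.036 → fails
(5, 0): LHS = sin(5) ≈ -0.9589, RHS = sin(5) ≈ -0.9589 → holds
(6, 1): LHS = sin(7) ≈ 0.657, RHS = sin(6) + sin(1) ≈ 0.5621 → fails

1 of 6 pairs satisfies the claim.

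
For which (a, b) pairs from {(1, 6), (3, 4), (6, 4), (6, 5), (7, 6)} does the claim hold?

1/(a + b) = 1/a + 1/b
Testing each pair:
(1, 6): LHS = 1/7, RHS = 7/6 → fails
(3, 4): LHS = 1/7, RHS = 7/12 → fails
(6, 4): LHS = 1/10, RHS = 5/12 → fails
(6, 5): LHS = 1/11, RHS = 11/30 → fails
(7, 6): LHS = 1/13, RHS = 13/42 → fails

No pair satisfies the claim.

Answer: None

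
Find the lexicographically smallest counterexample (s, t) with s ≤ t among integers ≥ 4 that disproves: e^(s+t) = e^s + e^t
Substituting (4, 4) into the claim:
LHS = e^(4+4) = e^8 ≈ 2981
RHS = e^4 + e^4 = 2·e^4 ≈ 109.2

Since LHS ≠ RHS, this pair disproves the claim, and no lexicographically smaller pair (s ≤ t, integers ≥ 4) does.

For instance (8, 8) is also a counterexample (LHS = e^16 ≈ 8886110.5, RHS = 2·e^8 ≈ 5962), but it's lexicographically larger.

Answer: (s, t) = (4, 4)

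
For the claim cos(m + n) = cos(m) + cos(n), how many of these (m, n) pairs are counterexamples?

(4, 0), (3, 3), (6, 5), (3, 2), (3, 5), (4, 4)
Testing each pair:
(4, 0): LHS = cos(4) ≈ -0.6536, RHS = cos(4) + 1 ≈ 0.3464 → counterexample
(3, 3): LHS = cos(6) ≈ 0.9602, RHS = 2·cos(3) ≈ -1.98 → counterexample
(6, 5): LHS = cos(11) ≈ 0.004426, RHS = cos(5) + cos(6) ≈ 1.244 → counterexample
(3, 2): LHS = cos(5) ≈ 0.2837, RHS = cos(3) + cos(2) ≈ -1.406 → counterexample
(3, 5): LHS = cos(8) ≈ -0.1455, RHS = cos(3) + cos(5) ≈ -0.7063 → counterexample
(4, 4): LHS = cos(8) ≈ -0.1455, RHS = 2·cos(4) ≈ -1.307 → counterexample

That makes 6 counterexamples.

Answer: 6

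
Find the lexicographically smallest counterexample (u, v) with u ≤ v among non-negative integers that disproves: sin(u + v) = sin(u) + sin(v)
Substituting (1, 1) into the claim:
LHS = sin(1 + 1) = sin(2) ≈ 0.9093
RHS = sin(1) + sin(1) = 2·sin(1) ≈ 1.683

Since LHS ≠ RHS, this pair disproves the claim, and no lexicographically smaller pair (u ≤ v, non-negative integers) does.

For instance (3, 4) is also a counterexample (LHS = sin(7) ≈ 0.657, RHS = sin(4) + sin(3) ≈ -0.6157), but it's lexicographically larger.

Answer: (u, v) = (1, 1)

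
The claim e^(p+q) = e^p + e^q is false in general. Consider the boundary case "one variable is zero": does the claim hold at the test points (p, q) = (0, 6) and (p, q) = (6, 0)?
At (0, 6): LHS = e^6 ≈ 403.4 ≠ RHS = 1 + e^6 ≈ 404.4
At (6, 0): LHS = e^6 ≈ 403.4 ≠ RHS = 1 + e^6 ≈ 404.4

Answer: No, fails at both test points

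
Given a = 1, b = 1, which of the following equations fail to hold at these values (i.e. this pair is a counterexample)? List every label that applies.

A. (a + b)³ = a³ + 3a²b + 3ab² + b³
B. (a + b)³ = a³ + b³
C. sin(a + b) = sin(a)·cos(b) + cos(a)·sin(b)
Evaluating each claim at the given values:
A. LHS = 8, RHS = 8 → holds here (LHS = RHS)
B. LHS = 8, RHS = 2 → fails here (LHS ≠ RHS)
C. LHS = sin(2) ≈ 0.9093, RHS = 2·sin(1)·cos(1) ≈ 0.9093 → holds here (LHS = RHS)

Answer: B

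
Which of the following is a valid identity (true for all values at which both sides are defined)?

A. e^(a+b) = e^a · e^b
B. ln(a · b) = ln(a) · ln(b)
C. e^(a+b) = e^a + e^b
A

A: holds — e.g. at (1, 3), both sides equal e^4 ≈ 54.6.
B: fails at (1, 5) — LHS = ln(5) ≈ 1.609, RHS = 0.
C: fails at (0, 1) — LHS = e ≈ 2.718, RHS = 1 + e ≈ 3.718.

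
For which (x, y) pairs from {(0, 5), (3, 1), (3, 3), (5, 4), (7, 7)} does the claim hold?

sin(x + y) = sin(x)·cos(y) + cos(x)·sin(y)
All pairs

Testing each pair:
(0, 5): LHS = sin(5) ≈ -0.9589, RHS = sin(5) ≈ -0.9589 → holds
(3, 1): LHS = sin(4) ≈ -0.7568, RHS = sin(1)·cos(3) + sin(3)·cos(1) ≈ -0.7568 → holds
(3, 3): LHS = sin(6) ≈ -0.2794, RHS = 2·sin(3)·cos(3) ≈ -0.2794 → holds
(5, 4): LHS = sin(9) ≈ 0.4121, RHS = sin(4)·cos(5) + sin(5)·cos(4) ≈ 0.4121 → holds
(7, 7): LHS = sin(14) ≈ 0.9906, RHS = 2·sin(7)·cos(7) ≈ 0.9906 → holds

Every pair satisfies the claim.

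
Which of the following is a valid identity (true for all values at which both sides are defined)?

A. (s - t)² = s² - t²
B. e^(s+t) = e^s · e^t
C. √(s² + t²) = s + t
B

A: fails at (3, 5) — LHS = 4, RHS = -16.
B: holds — e.g. at (2, 2), both sides equal e^4 ≈ 54.6.
C: fails at (2, 5) — LHS = √(29) ≈ 5.385, RHS = 7.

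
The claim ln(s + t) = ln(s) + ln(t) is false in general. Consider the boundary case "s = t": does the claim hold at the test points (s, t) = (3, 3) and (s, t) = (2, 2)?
At (3, 3): LHS = ln(6) ≈ 1.792 ≠ RHS = 2·ln(3) ≈ 2.197
At (2, 2): LHS = ln(4) ≈ 1.386, RHS = 2·ln(2) ≈ 1.386 → equal

Answer: Only at (2, 2)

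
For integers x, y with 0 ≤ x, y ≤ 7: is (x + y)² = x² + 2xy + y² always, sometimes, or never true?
The identity holds for every pair in the range. For instance at (x, y) = (2, 5): both sides equal 49.

Answer: Always true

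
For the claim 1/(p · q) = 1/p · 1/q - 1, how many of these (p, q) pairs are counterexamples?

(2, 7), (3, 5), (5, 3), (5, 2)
4

Testing each pair:
(2, 7): LHS = 1/14, RHS = -13/14 → counterexample
(3, 5): LHS = 1/15, RHS = -14/15 → counterexample
(5, 3): LHS = 1/15, RHS = -14/15 → counterexample
(5, 2): LHS = 1/10, RHS = -9/10 → counterexample

That makes 4 counterexamples.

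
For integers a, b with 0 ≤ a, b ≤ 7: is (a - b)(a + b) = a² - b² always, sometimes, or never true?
Always true

The identity holds for every pair in the range. For instance at (a, b) = (3, 4): both sides equal -7.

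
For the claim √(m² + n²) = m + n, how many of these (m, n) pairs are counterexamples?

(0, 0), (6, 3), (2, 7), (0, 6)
Testing each pair:
(0, 0): LHS = 0, RHS = 0 → satisfies claim
(6, 3): LHS = 3·√(5) ≈ 6.708, RHS = 9 → counterexample
(2, 7): LHS = √(53) ≈ 7.28, RHS = 9 → counterexample
(0, 6): LHS = 6, RHS = 6 → satisfies claim

That makes 2 counterexamples.

Answer: 2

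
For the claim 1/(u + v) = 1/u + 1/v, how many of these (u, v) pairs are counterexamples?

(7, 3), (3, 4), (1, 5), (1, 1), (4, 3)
Testing each pair:
(7, 3): LHS = 1/10, RHS = 10/21 → counterexample
(3, 4): LHS = 1/7, RHS = 7/12 → counterexample
(1, 5): LHS = 1/6, RHS = 6/5 → counterexample
(1, 1): LHS = 1/2, RHS = 2 → counterexample
(4, 3): LHS = 1/7, RHS = 7/12 → counterexample

That makes 5 counterexamples.

Answer: 5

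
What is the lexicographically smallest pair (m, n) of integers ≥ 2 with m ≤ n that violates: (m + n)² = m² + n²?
(m, n) = (2, 2)

Substituting (2, 2) into the claim:
LHS = (2 + 2)² = 16
RHS = 2² + 2² = 8

Since LHS ≠ RHS, this pair disproves the claim, and no lexicographically smaller pair (m ≤ n, integers ≥ 2) does.

For instance (7, 9) is also a counterexample (LHS = 256, RHS = 130), but it's lexicographically larger.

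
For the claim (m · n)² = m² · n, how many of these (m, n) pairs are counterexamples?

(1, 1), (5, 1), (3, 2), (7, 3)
2

Testing each pair:
(1, 1): LHS = 1, RHS = 1 → satisfies claim
(5, 1): LHS = 25, RHS = 25 → satisfies claim
(3, 2): LHS = 36, RHS = 18 → counterexample
(7, 3): LHS = 441, RHS = 147 → counterexample

That makes 2 counterexamples.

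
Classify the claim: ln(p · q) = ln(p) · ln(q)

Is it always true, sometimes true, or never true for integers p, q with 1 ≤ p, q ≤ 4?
Sometimes true

It holds at (p, q) = (1, 1) (both sides equal 0), but fails at (p, q) = (4, 4) (LHS = ln(16) ≈ 2.773, RHS = ln(4)² ≈ 1.922).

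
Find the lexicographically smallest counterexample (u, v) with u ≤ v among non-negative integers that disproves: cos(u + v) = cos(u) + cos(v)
(u, v) = (0, 0)

Substituting (0, 0) into the claim:
LHS = cos(0 + 0) = 1
RHS = cos(0) + cos(0) = 2

Since LHS ≠ RHS, this pair disproves the claim, and no lexicographically smaller pair (u ≤ v, non-negative integers) does.

For instance (1, 6) is also a counterexample (LHS = cos(7) ≈ 0.7539, RHS = cos(1) + cos(6) ≈ 1.5), but it's lexicographically larger.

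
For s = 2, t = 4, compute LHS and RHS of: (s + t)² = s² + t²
LHS = (2 + 4)² = 36
RHS = 2² + 4² = 20

LHS ≠ RHS, so the equation does not hold here.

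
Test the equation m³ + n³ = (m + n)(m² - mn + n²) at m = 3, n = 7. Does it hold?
Holds

Substituting m = 3, n = 7:

LHS = 3³ + 7³ = 370
RHS = (3 + 7)(3² - 3·7 + 7²) = 370

LHS = RHS, so the equation holds at this point.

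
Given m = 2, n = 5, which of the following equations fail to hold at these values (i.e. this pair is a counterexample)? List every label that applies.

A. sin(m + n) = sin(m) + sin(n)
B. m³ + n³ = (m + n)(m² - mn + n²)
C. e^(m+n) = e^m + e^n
Evaluating each claim at the given values:
A. LHS = sin(7) ≈ 0.657, RHS = sin(5) + sin(2) ≈ -0.04963 → fails here (LHS ≠ RHS)
B. LHS = 133, RHS = 133 → holds here (LHS = RHS)
C. LHS = e^7 ≈ 1097, RHS = e^2 + e^5 ≈ 155.8 → fails here (LHS ≠ RHS)

Answer: A, C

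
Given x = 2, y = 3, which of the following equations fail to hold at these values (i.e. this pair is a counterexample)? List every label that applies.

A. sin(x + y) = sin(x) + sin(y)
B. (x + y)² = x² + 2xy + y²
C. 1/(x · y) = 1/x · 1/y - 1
Evaluating each claim at the given values:
A. LHS = sin(5) ≈ -0.9589, RHS = sin(3) + sin(2) ≈ 1.05 → fails here (LHS ≠ RHS)
B. LHS = 25, RHS = 25 → holds here (LHS = RHS)
C. LHS = 1/6, RHS = -5/6 → fails here (LHS ≠ RHS)

Answer: A, C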